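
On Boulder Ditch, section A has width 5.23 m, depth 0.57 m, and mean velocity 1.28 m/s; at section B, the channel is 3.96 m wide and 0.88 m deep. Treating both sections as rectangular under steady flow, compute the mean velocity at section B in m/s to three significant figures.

1.09 m/s

Q = A₁V₁ = (5.23×0.57) × 1.28 = 3.816 m³/s
A₂ = 3.96 × 0.88 = 3.485 m²
V₂ = Q/A₂ = 3.816/3.485 = 1.095 m/s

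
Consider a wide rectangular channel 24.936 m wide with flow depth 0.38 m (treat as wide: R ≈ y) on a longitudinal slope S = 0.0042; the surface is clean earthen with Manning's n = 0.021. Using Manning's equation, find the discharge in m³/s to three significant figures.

A = b·y = 24.936 × 0.38 = 9.476 m²
Wide channel: R ≈ y = 0.38 m
Q = (1/n)·A·R^(2/3)·S^(1/2) = (1/0.021) × 9.476 × 0.3800^(2/3) × 0.0042^(1/2) = 15.34 m³/s

15.3 m³/s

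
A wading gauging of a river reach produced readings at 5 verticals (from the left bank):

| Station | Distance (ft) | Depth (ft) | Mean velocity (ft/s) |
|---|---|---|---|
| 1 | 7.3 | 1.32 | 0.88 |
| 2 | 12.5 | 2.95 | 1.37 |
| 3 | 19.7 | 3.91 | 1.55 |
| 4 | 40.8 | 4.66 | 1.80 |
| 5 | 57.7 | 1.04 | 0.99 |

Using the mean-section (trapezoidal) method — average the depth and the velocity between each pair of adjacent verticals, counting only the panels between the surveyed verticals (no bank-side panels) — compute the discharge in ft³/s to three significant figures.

Panel 1-2: Δb = 5.2 ft, d̄ = (1.32+2.95)/2 = 2.135, v̄ = (0.88+1.37)/2 = 1.125 → q = 5.2×2.135×1.125 = 12.49 ft³/s
Panel 2-3: Δb = 7.2 ft, d̄ = (2.95+3.91)/2 = 3.43, v̄ = (1.37+1.55)/2 = 1.46 → q = 7.2×3.43×1.46 = 36.06 ft³/s
Panel 3-4: Δb = 21.1 ft, d̄ = (3.91+4.66)/2 = 4.285, v̄ = (1.55+1.80)/2 = 1.675 → q = 21.1×4.285×1.675 = 151.4 ft³/s
Panel 4-5: Δb = 16.9 ft, d̄ = (4.66+1.04)/2 = 2.85, v̄ = (1.80+0.99)/2 = 1.395 → q = 16.9×2.85×1.395 = 67.19 ft³/s
Q = Σ q = 267.2 ft³/s

267 ft³/s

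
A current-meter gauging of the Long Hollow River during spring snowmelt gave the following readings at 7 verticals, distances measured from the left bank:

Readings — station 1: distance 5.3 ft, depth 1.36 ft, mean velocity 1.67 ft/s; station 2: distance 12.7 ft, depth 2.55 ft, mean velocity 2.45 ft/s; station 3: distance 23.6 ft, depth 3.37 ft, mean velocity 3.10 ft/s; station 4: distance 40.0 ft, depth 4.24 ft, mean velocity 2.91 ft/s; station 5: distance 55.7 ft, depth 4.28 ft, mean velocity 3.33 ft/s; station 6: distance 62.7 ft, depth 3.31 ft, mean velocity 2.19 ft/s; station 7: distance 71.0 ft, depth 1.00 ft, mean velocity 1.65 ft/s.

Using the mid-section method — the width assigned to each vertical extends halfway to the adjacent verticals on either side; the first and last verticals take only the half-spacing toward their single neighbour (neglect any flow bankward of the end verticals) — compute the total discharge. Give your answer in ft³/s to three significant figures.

630 ft³/s

w_1 = (12.7 − 5.3)/2 = 3.7 ft; q_1 = 1.67 × 1.36 × 3.7 = 8.403 ft³/s
w_2 = (23.6 − 5.3)/2 = 9.15 ft; q_2 = 2.45 × 2.55 × 9.15 = 57.16 ft³/s
w_3 = (40.0 − 12.7)/2 = 13.65 ft; q_3 = 3.10 × 3.37 × 13.65 = 142.6 ft³/s
w_4 = (55.7 − 23.6)/2 = 16.05 ft; q_4 = 2.91 × 4.24 × 16.05 = 198.0 ft³/s
w_5 = (62.7 − 40.0)/2 = 11.35 ft; q_5 = 3.33 × 4.28 × 11.35 = 161.8 ft³/s
w_6 = (71.0 − 55.7)/2 = 7.65 ft; q_6 = 2.19 × 3.31 × 7.65 = 55.45 ft³/s
w_7 = (71.0 − 62.7)/2 = 4.15 ft; q_7 = 1.65 × 1.00 × 4.15 = 6.848 ft³/s
Q = Σ qᵢ = 630.3 ft³/s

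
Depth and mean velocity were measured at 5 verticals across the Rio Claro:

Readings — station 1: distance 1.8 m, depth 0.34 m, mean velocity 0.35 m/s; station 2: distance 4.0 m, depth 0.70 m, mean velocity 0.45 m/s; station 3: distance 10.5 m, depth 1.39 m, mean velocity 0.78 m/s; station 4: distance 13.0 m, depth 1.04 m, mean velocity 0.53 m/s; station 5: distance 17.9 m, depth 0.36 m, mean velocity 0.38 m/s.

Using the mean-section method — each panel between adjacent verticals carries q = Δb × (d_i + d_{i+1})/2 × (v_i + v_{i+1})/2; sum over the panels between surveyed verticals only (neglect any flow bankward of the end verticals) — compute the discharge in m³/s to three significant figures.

Panel 1-2: Δb = 2.2 m, d̄ = (0.34+0.70)/2 = 0.52, v̄ = (0.35+0.45)/2 = 0.4 → q = 2.2×0.52×0.4 = 0.4576 m³/s
Panel 2-3: Δb = 6.5 m, d̄ = (0.70+1.39)/2 = 1.045, v̄ = (0.45+0.78)/2 = 0.615 → q = 6.5×1.045×0.615 = 4.177 m³/s
Panel 3-4: Δb = 2.5 m, d̄ = (1.39+1.04)/2 = 1.215, v̄ = (0.78+0.53)/2 = 0.655 → q = 2.5×1.215×0.655 = 1.990 m³/s
Panel 4-5: Δb = 4.9 m, d̄ = (1.04+0.36)/2 = 0.7, v̄ = (0.53+0.38)/2 = 0.455 → q = 4.9×0.7×0.455 = 1.561 m³/s
Q = Σ q = 8.185 m³/s

8.19 m³/s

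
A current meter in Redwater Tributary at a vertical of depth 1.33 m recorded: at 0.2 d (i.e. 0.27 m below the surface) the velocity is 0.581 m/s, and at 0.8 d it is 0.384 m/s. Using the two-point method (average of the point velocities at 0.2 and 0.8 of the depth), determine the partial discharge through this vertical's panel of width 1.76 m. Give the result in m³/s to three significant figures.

1.13 m³/s

v̄ = (0.581 + 0.384) / 2 = 0.4825 m/s
q = v̄ × d × w = 0.4825 × 1.33 × 1.76 = 1.129 m³/s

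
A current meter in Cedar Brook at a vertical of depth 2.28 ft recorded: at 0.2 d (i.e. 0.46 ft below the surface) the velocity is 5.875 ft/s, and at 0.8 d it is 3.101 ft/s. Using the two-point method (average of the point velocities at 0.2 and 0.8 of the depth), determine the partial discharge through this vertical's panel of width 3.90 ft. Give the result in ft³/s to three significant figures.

v̄ = (5.875 + 3.101) / 2 = 4.488 ft/s
q = v̄ × d × w = 4.488 × 2.28 × 3.90 = 39.91 ft³/s

39.9 ft³/s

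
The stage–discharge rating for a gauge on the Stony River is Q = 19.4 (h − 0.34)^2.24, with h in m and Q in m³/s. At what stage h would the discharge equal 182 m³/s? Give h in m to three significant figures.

3.06 m

h − h₀ = (Q/C)^(1/b) = (182/19.4)^(1/2.24) = 2.717 m
h = 0.34 + 2.717 = 3.057 m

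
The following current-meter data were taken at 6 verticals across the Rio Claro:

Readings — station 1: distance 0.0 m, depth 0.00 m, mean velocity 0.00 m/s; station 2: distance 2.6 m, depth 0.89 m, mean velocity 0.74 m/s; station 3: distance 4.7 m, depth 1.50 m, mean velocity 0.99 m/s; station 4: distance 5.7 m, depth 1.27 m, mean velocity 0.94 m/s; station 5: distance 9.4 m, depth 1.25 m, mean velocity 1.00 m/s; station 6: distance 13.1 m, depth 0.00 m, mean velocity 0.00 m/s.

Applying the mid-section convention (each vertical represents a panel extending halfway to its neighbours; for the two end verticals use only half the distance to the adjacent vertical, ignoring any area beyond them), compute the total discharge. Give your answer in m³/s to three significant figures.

w_2 = (4.7 − 0.0)/2 = 2.35 m; q_2 = 0.74 × 0.89 × 2.35 = 1.548 m³/s
w_3 = (5.7 − 2.6)/2 = 1.55 m; q_3 = 0.99 × 1.50 × 1.55 = 2.302 m³/s
w_4 = (9.4 − 4.7)/2 = 2.35 m; q_4 = 0.94 × 1.27 × 2.35 = 2.805 m³/s
w_5 = (13.1 − 5.7)/2 = 3.7 m; q_5 = 1.00 × 1.25 × 3.7 = 4.625 m³/s
Stations 1, 6 contribute zero (depth or velocity is 0).
Q = Σ qᵢ = 11.28 m³/s

11.3 m³/s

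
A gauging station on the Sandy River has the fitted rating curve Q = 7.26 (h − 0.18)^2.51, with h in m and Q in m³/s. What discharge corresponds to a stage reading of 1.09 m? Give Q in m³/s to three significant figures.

5.73 m³/s

Q = 7.26 × (1.09 − 0.18)^2.51 = 7.26 × 0.91^2.51 = 5.730 m³/s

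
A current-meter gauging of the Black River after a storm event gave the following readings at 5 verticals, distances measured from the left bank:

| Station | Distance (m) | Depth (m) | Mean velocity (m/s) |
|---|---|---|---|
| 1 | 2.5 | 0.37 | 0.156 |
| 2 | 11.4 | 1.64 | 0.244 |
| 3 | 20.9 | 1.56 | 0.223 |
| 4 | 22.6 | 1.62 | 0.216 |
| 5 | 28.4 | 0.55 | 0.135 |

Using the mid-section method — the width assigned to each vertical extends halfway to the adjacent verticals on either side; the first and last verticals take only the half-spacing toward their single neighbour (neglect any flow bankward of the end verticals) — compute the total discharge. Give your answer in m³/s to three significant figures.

7.41 m³/s

w_1 = (11.4 − 2.5)/2 = 4.45 m; q_1 = 0.156 × 0.37 × 4.45 = 0.2569 m³/s
w_2 = (20.9 − 2.5)/2 = 9.2 m; q_2 = 0.244 × 1.64 × 9.2 = 3.681 m³/s
w_3 = (22.6 − 11.4)/2 = 5.6 m; q_3 = 0.223 × 1.56 × 5.6 = 1.948 m³/s
w_4 = (28.4 − 20.9)/2 = 3.75 m; q_4 = 0.216 × 1.62 × 3.75 = 1.312 m³/s
w_5 = (28.4 − 22.6)/2 = 2.9 m; q_5 = 0.135 × 0.55 × 2.9 = 0.2153 m³/s
Q = Σ qᵢ = 7.414 m³/s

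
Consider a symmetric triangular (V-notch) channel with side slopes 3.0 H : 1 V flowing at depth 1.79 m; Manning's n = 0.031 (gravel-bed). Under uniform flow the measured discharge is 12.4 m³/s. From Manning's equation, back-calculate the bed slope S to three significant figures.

A = z·y² = 3.0×1.79² = 9.612 m²
P = 2y√(1+z²) = 2×1.79×√(1+3.0²) = 11.32 m
R = A/P = 9.612/11.32 = 0.8491 m
S = (Q·n / (1·A·R^(2/3)))² = (12.4×0.031 / (1×9.612×0.8967))² = 0.001989

0.00199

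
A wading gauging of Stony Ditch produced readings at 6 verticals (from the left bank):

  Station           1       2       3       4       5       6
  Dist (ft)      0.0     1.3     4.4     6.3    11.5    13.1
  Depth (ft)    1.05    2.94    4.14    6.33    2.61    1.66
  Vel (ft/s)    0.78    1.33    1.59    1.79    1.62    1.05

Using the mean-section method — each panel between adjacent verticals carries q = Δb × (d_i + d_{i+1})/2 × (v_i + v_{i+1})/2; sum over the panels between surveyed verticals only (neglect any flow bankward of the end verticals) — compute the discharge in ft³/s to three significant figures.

Panel 1-2: Δb = 1.3 ft, d̄ = (1.05+2.94)/2 = 1.995, v̄ = (0.78+1.33)/2 = 1.055 → q = 1.3×1.995×1.055 = 2.736 ft³/s
Panel 2-3: Δb = 3.1 ft, d̄ = (2.94+4.14)/2 = 3.54, v̄ = (1.33+1.59)/2 = 1.46 → q = 3.1×3.54×1.46 = 16.02 ft³/s
Panel 3-4: Δb = 1.9 ft, d̄ = (4.14+6.33)/2 = 5.235, v̄ = (1.59+1.79)/2 = 1.69 → q = 1.9×5.235×1.69 = 16.81 ft³/s
Panel 4-5: Δb = 5.2 ft, d̄ = (6.33+2.61)/2 = 4.47, v̄ = (1.79+1.62)/2 = 1.705 → q = 5.2×4.47×1.705 = 39.63 ft³/s
Panel 5-6: Δb = 1.6 ft, d̄ = (2.61+1.66)/2 = 2.135, v̄ = (1.62+1.05)/2 = 1.335 → q = 1.6×2.135×1.335 = 4.560 ft³/s
Q = Σ q = 79.76 ft³/s

79.8 ft³/s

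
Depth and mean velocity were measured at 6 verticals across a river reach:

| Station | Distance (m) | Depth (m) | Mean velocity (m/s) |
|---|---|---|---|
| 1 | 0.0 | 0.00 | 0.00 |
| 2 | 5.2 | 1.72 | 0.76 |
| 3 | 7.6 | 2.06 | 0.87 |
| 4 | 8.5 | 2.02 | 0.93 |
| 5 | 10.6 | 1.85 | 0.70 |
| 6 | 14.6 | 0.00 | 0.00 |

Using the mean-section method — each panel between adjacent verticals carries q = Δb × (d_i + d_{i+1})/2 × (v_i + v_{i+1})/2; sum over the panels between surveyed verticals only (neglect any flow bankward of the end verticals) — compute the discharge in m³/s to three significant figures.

Panel 1-2: Δb = 5.2 m, d̄ = (0.00+1.72)/2 = 0.86, v̄ = (0.00+0.76)/2 = 0.38 → q = 5.2×0.86×0.38 = 1.699 m³/s
Panel 2-3: Δb = 2.4 m, d̄ = (1.72+2.06)/2 = 1.89, v̄ = (0.76+0.87)/2 = 0.815 → q = 2.4×1.89×0.815 = 3.697 m³/s
Panel 3-4: Δb = 0.9 m, d̄ = (2.06+2.02)/2 = 2.04, v̄ = (0.87+0.93)/2 = 0.9 → q = 0.9×2.04×0.9 = 1.652 m³/s
Panel 4-5: Δb = 2.1 m, d̄ = (2.02+1.85)/2 = 1.935, v̄ = (0.93+0.70)/2 = 0.815 → q = 2.1×1.935×0.815 = 3.312 m³/s
Panel 5-6: Δb = 4 m, d̄ = (1.85+0.00)/2 = 0.925, v̄ = (0.70+0.00)/2 = 0.35 → q = 4×0.925×0.35 = 1.295 m³/s
Q = Σ q = 11.66 m³/s

11.7 m³/s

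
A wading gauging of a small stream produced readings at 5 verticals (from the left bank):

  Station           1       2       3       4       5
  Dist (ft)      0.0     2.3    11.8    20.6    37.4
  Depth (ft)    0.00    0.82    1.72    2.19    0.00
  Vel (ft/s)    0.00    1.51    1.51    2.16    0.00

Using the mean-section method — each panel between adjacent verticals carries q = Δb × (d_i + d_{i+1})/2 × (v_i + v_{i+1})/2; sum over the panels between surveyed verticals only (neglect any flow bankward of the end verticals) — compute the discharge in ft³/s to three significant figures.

Panel 1-2: Δb = 2.3 ft, d̄ = (0.00+0.82)/2 = 0.41, v̄ = (0.00+1.51)/2 = 0.755 → q = 2.3×0.41×0.755 = 0.7120 ft³/s
Panel 2-3: Δb = 9.5 ft, d̄ = (0.82+1.72)/2 = 1.27, v̄ = (1.51+1.51)/2 = 1.51 → q = 9.5×1.27×1.51 = 18.22 ft³/s
Panel 3-4: Δb = 8.8 ft, d̄ = (1.72+2.19)/2 = 1.955, v̄ = (1.51+2.16)/2 = 1.835 → q = 8.8×1.955×1.835 = 31.57 ft³/s
Panel 4-5: Δb = 16.8 ft, d̄ = (2.19+0.00)/2 = 1.095, v̄ = (2.16+0.00)/2 = 1.08 → q = 16.8×1.095×1.08 = 19.87 ft³/s
Q = Σ q = 70.37 ft³/s

70.4 ft³/s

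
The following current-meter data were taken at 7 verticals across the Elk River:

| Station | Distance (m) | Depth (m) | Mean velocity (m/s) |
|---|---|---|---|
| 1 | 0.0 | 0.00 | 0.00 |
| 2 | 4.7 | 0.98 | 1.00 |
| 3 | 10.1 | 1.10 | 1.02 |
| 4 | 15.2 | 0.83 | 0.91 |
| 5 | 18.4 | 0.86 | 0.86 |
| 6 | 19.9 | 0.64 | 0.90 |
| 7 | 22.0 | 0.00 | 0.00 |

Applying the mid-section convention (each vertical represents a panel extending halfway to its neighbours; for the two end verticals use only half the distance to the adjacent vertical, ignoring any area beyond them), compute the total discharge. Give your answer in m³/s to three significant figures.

16.7 m³/s

w_2 = (10.1 − 0.0)/2 = 5.05 m; q_2 = 1.00 × 0.98 × 5.05 = 4.949 m³/s
w_3 = (15.2 − 4.7)/2 = 5.25 m; q_3 = 1.02 × 1.10 × 5.25 = 5.891 m³/s
w_4 = (18.4 − 10.1)/2 = 4.15 m; q_4 = 0.91 × 0.83 × 4.15 = 3.134 m³/s
w_5 = (19.9 − 15.2)/2 = 2.35 m; q_5 = 0.86 × 0.86 × 2.35 = 1.738 m³/s
w_6 = (22.0 − 18.4)/2 = 1.8 m; q_6 = 0.90 × 0.64 × 1.8 = 1.037 m³/s
Stations 1, 7 contribute zero (depth or velocity is 0).
Q = Σ qᵢ = 16.75 m³/s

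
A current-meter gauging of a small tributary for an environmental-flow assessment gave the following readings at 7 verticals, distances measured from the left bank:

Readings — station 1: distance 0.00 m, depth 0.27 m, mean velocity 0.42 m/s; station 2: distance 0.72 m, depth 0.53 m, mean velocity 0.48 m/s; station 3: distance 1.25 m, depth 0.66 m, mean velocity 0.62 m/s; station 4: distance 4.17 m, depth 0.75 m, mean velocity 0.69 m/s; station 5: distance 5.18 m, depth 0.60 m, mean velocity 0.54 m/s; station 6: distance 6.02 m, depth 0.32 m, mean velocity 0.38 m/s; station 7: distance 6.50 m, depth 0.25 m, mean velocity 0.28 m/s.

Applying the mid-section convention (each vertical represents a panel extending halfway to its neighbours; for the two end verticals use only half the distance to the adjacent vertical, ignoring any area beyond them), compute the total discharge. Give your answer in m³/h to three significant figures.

w_1 = (0.72 − 0.00)/2 = 0.36 m; q_1 = 0.42 × 0.27 × 0.36 = 0.04082 m³/s
w_2 = (1.25 − 0.00)/2 = 0.625 m; q_2 = 0.48 × 0.53 × 0.625 = 0.1590 m³/s
w_3 = (4.17 − 0.72)/2 = 1.725 m; q_3 = 0.62 × 0.66 × 1.725 = 0.7059 m³/s
w_4 = (5.18 − 1.25)/2 = 1.965 m; q_4 = 0.69 × 0.75 × 1.965 = 1.017 m³/s
w_5 = (6.02 − 4.17)/2 = 0.925 m; q_5 = 0.54 × 0.60 × 0.925 = 0.2997 m³/s
w_6 = (6.50 − 5.18)/2 = 0.66 m; q_6 = 0.38 × 0.32 × 0.66 = 0.08026 m³/s
w_7 = (6.50 − 6.02)/2 = 0.24 m; q_7 = 0.28 × 0.25 × 0.24 = 0.01680 m³/s
Q = Σ qᵢ = 2.319 m³/s
= 2.319 × 3600 = 8350 m³/h

8350 m³/h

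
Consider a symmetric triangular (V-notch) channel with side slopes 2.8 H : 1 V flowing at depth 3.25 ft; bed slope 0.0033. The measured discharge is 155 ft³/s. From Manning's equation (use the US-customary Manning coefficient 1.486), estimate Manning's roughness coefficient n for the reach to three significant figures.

0.0216

A = z·y² = 2.8×3.25² = 29.58 ft²
P = 2y√(1+z²) = 2×3.25×√(1+2.8²) = 19.33 ft
R = A/P = 29.58/19.33 = 1.530 ft
n = (1.486/Q)·A·R^(2/3)·S^(1/2) = (1.486/155) × 29.58 × 1.328 × 0.05745 = 0.02163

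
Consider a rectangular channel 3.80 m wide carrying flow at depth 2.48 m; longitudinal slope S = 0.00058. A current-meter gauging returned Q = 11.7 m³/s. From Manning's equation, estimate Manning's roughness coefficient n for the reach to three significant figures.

A = b·y = 3.80 × 2.48 = 9.424 m²
P = b + 2y = 3.80 + 2×2.48 = 8.760 m
R = A/P = 9.424/8.760 = 1.076 m
n = (1/Q)·A·R^(2/3)·S^(1/2) = (1/11.7) × 9.424 × 1.050 × 0.02408 = 0.02037

0.0204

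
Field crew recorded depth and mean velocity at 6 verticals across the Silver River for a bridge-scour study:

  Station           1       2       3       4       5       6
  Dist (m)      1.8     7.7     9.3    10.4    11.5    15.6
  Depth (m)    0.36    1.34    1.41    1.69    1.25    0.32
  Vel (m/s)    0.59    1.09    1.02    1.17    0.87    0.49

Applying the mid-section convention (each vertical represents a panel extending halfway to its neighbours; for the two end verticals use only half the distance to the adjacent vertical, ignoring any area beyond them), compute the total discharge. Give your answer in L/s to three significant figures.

13400 L/s

w_1 = (7.7 − 1.8)/2 = 2.95 m; q_1 = 0.59 × 0.36 × 2.95 = 0.6266 m³/s
w_2 = (9.3 − 1.8)/2 = 3.75 m; q_2 = 1.09 × 1.34 × 3.75 = 5.477 m³/s
w_3 = (10.4 − 7.7)/2 = 1.35 m; q_3 = 1.02 × 1.41 × 1.35 = 1.942 m³/s
w_4 = (11.5 − 9.3)/2 = 1.1 m; q_4 = 1.17 × 1.69 × 1.1 = 2.175 m³/s
w_5 = (15.6 − 10.4)/2 = 2.6 m; q_5 = 0.87 × 1.25 × 2.6 = 2.828 m³/s
w_6 = (15.6 − 11.5)/2 = 2.05 m; q_6 = 0.49 × 0.32 × 2.05 = 0.3214 m³/s
Q = Σ qᵢ = 13.37 m³/s
= 13.37 × 1000 = 13370 L/s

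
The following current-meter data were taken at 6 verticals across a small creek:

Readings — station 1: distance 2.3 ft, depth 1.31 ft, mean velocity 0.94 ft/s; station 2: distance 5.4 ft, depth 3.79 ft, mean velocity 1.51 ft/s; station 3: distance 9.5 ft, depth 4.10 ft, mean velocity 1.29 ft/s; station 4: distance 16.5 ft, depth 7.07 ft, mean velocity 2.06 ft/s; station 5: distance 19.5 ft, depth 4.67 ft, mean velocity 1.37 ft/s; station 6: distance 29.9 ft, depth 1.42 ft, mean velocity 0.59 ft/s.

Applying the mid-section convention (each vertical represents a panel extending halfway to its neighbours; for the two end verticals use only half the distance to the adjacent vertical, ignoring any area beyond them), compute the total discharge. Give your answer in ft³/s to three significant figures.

172 ft³/s

w_1 = (5.4 − 2.3)/2 = 1.55 ft; q_1 = 0.94 × 1.31 × 1.55 = 1.909 ft³/s
w_2 = (9.5 − 2.3)/2 = 3.6 ft; q_2 = 1.51 × 3.79 × 3.6 = 20.60 ft³/s
w_3 = (16.5 − 5.4)/2 = 5.55 ft; q_3 = 1.29 × 4.10 × 5.55 = 29.35 ft³/s
w_4 = (19.5 − 9.5)/2 = 5 ft; q_4 = 2.06 × 7.07 × 5 = 72.82 ft³/s
w_5 = (29.9 − 16.5)/2 = 6.7 ft; q_5 = 1.37 × 4.67 × 6.7 = 42.87 ft³/s
w_6 = (29.9 − 19.5)/2 = 5.2 ft; q_6 = 0.59 × 1.42 × 5.2 = 4.357 ft³/s
Q = Σ qᵢ = 171.9 ft³/s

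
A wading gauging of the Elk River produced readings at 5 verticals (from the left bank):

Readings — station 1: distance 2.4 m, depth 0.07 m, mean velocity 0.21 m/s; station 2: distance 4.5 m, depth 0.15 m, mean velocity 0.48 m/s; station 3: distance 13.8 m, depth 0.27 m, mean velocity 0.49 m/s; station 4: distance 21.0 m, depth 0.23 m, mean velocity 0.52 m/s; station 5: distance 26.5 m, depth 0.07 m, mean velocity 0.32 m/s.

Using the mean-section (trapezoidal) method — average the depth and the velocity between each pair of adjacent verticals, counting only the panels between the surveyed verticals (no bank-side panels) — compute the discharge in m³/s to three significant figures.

Panel 1-2: Δb = 2.1 m, d̄ = (0.07+0.15)/2 = 0.11, v̄ = (0.21+0.48)/2 = 0.345 → q = 2.1×0.11×0.345 = 0.07970 m³/s
Panel 2-3: Δb = 9.3 m, d̄ = (0.15+0.27)/2 = 0.21, v̄ = (0.48+0.49)/2 = 0.485 → q = 9.3×0.21×0.485 = 0.9472 m³/s
Panel 3-4: Δb = 7.2 m, d̄ = (0.27+0.23)/2 = 0.25, v̄ = (0.49+0.52)/2 = 0.505 → q = 7.2×0.25×0.505 = 0.9090 m³/s
Panel 4-5: Δb = 5.5 m, d̄ = (0.23+0.07)/2 = 0.15, v̄ = (0.52+0.32)/2 = 0.42 → q = 5.5×0.15×0.42 = 0.3465 m³/s
Q = Σ q = 2.282 m³/s

2.28 m³/s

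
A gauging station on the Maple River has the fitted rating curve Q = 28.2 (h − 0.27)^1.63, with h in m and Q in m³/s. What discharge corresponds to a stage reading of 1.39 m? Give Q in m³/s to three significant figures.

33.9 m³/s

Q = 28.2 × (1.39 − 0.27)^1.63 = 28.2 × 1.12^1.63 = 33.92 m³/s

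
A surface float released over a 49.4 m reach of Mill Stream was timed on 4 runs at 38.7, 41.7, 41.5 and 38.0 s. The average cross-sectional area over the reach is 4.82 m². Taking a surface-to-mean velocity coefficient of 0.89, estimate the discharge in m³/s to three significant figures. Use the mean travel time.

t̄ = (38.7 + 41.7 + 41.5 + 38.0) / 4 = 39.975 s
v_surface = L / t̄ = 49.4 / 39.975 = 1.236 m/s
v_mean = 0.89 × 1.236 = 1.100 m/s
Q = A × v_mean = 4.82 × 1.100 = 5.301 m³/s

5.30 m³/s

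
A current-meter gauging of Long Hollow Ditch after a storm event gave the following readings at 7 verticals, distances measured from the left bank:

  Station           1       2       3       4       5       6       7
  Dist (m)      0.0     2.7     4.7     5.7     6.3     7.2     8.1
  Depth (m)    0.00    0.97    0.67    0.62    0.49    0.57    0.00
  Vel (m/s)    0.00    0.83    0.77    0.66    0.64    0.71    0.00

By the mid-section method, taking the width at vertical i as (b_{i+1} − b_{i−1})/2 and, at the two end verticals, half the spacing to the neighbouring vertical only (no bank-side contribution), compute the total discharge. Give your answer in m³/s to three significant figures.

3.59 m³/s

w_2 = (4.7 − 0.0)/2 = 2.35 m; q_2 = 0.83 × 0.97 × 2.35 = 1.892 m³/s
w_3 = (5.7 − 2.7)/2 = 1.5 m; q_3 = 0.77 × 0.67 × 1.5 = 0.7739 m³/s
w_4 = (6.3 − 4.7)/2 = 0.8 m; q_4 = 0.66 × 0.62 × 0.8 = 0.3274 m³/s
w_5 = (7.2 − 5.7)/2 = 0.75 m; q_5 = 0.64 × 0.49 × 0.75 = 0.2352 m³/s
w_6 = (8.1 − 6.3)/2 = 0.9 m; q_6 = 0.71 × 0.57 × 0.9 = 0.3642 m³/s
Stations 1, 7 contribute zero (depth or velocity is 0).
Q = Σ qᵢ = 3.593 m³/s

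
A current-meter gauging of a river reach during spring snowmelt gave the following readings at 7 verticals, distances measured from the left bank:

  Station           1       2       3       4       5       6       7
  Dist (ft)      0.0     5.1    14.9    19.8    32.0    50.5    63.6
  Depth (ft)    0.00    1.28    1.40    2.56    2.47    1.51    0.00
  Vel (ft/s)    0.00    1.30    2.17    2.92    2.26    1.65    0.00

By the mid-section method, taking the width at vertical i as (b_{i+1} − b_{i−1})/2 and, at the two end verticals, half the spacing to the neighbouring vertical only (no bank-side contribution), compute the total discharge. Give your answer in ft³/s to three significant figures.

w_2 = (14.9 − 0.0)/2 = 7.45 ft; q_2 = 1.30 × 1.28 × 7.45 = 12.40 ft³/s
w_3 = (19.8 − 5.1)/2 = 7.35 ft; q_3 = 2.17 × 1.40 × 7.35 = 22.33 ft³/s
w_4 = (32.0 − 14.9)/2 = 8.55 ft; q_4 = 2.92 × 2.56 × 8.55 = 63.91 ft³/s
w_5 = (50.5 − 19.8)/2 = 15.35 ft; q_5 = 2.26 × 2.47 × 15.35 = 85.69 ft³/s
w_6 = (63.6 − 32.0)/2 = 15.8 ft; q_6 = 1.65 × 1.51 × 15.8 = 39.37 ft³/s
Stations 1, 7 contribute zero (depth or velocity is 0).
Q = Σ qᵢ = 223.7 ft³/s

224 ft³/s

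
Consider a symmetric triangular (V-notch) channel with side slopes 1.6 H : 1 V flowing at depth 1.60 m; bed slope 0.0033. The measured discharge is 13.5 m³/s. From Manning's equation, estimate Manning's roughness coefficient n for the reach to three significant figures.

A = z·y² = 1.6×1.60² = 4.096 m²
P = 2y√(1+z²) = 2×1.60×√(1+1.6²) = 6.038 m
R = A/P = 4.096/6.038 = 0.6784 m
n = (1/Q)·A·R^(2/3)·S^(1/2) = (1/13.5) × 4.096 × 0.7721 × 0.05745 = 0.01346

0.0135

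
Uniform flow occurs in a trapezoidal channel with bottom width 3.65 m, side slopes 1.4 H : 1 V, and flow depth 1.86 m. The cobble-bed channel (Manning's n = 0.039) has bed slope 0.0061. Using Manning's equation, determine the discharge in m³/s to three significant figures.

25.7 m³/s

A = (b + z·y)·y = (3.65 + 1.4×1.86)×1.86 = 11.63 m²
P = b + 2y√(1+z²) = 3.65 + 2×1.86×√(1+1.4²) = 10.05 m
R = A/P = 11.63/10.05 = 1.157 m
Q = (1/n)·A·R^(2/3)·S^(1/2) = (1/0.039) × 11.63 × 1.157^(2/3) × 0.0061^(1/2) = 25.68 m³/s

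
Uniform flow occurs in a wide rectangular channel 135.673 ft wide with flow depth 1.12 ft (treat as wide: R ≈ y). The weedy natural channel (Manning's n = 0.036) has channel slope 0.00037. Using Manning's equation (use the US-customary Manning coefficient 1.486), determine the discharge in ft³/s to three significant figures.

130 ft³/s

A = b·y = 135.673 × 1.12 = 152.0 ft²
Wide channel: R ≈ y = 1.12 ft
Q = (1.486/n)·A·R^(2/3)·S^(1/2) = (1.486/0.036) × 152.0 × 1.120^(2/3) × 0.00037^(1/2) = 130.1 ft³/s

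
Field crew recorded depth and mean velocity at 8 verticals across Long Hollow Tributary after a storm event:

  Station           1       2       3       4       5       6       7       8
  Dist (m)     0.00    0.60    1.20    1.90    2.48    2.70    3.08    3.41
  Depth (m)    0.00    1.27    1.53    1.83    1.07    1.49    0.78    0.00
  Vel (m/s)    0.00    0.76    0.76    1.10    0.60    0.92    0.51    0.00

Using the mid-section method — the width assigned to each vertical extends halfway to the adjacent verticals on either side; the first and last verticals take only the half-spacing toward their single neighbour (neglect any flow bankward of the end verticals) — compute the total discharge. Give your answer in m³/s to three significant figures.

3.43 m³/s

w_2 = (1.20 − 0.00)/2 = 0.6 m; q_2 = 0.76 × 1.27 × 0.6 = 0.5791 m³/s
w_3 = (1.90 − 0.60)/2 = 0.65 m; q_3 = 0.76 × 1.53 × 0.65 = 0.7558 m³/s
w_4 = (2.48 − 1.20)/2 = 0.64 m; q_4 = 1.10 × 1.83 × 0.64 = 1.288 m³/s
w_5 = (2.70 − 1.90)/2 = 0.4 m; q_5 = 0.60 × 1.07 × 0.4 = 0.2568 m³/s
w_6 = (3.08 − 2.48)/2 = 0.3 m; q_6 = 0.92 × 1.49 × 0.3 = 0.4112 m³/s
w_7 = (3.41 − 2.70)/2 = 0.355 m; q_7 = 0.51 × 0.78 × 0.355 = 0.1412 m³/s
Stations 1, 8 contribute zero (depth or velocity is 0).
Q = Σ qᵢ = 3.433 m³/s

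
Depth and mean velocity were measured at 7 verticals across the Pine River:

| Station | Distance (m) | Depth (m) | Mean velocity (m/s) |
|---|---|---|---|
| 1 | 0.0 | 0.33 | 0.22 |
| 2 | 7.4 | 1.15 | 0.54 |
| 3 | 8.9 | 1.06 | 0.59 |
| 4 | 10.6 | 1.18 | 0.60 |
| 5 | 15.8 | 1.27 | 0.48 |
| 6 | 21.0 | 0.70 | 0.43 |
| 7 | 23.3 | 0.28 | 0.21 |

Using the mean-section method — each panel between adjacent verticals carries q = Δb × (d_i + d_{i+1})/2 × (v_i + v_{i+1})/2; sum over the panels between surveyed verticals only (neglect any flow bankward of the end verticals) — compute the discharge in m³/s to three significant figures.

10.3 m³/s

Panel 1-2: Δb = 7.4 m, d̄ = (0.33+1.15)/2 = 0.74, v̄ = (0.22+0.54)/2 = 0.38 → q = 7.4×0.74×0.38 = 2.081 m³/s
Panel 2-3: Δb = 1.5 m, d̄ = (1.15+1.06)/2 = 1.105, v̄ = (0.54+0.59)/2 = 0.565 → q = 1.5×1.105×0.565 = 0.9365 m³/s
Panel 3-4: Δb = 1.7 m, d̄ = (1.06+1.18)/2 = 1.12, v̄ = (0.59+0.60)/2 = 0.595 → q = 1.7×1.12×0.595 = 1.133 m³/s
Panel 4-5: Δb = 5.2 m, d̄ = (1.18+1.27)/2 = 1.225, v̄ = (0.60+0.48)/2 = 0.54 → q = 5.2×1.225×0.54 = 3.440 m³/s
Panel 5-6: Δb = 5.2 m, d̄ = (1.27+0.70)/2 = 0.985, v̄ = (0.48+0.43)/2 = 0.455 → q = 5.2×0.985×0.455 = 2.331 m³/s
Panel 6-7: Δb = 2.3 m, d̄ = (0.70+0.28)/2 = 0.49, v̄ = (0.43+0.21)/2 = 0.32 → q = 2.3×0.49×0.32 = 0.3606 m³/s
Q = Σ q = 10.28 m³/s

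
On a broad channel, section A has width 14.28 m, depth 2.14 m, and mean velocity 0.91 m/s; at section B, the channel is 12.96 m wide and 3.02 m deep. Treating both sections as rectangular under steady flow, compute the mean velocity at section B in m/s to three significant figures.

0.711 m/s

Q = A₁V₁ = (14.28×2.14) × 0.91 = 27.81 m³/s
A₂ = 12.96 × 3.02 = 39.14 m²
V₂ = Q/A₂ = 27.81/39.14 = 0.7105 m/s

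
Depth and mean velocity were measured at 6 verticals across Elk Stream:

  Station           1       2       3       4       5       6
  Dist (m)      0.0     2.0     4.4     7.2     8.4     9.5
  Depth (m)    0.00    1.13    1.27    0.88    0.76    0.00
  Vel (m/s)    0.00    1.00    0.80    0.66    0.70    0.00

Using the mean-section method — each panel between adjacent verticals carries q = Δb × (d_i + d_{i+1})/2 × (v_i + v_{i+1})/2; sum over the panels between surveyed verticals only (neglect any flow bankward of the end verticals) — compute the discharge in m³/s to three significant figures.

Panel 1-2: Δb = 2 m, d̄ = (0.00+1.13)/2 = 0.565, v̄ = (0.00+1.00)/2 = 0.5 → q = 2×0.565×0.5 = 0.5650 m³/s
Panel 2-3: Δb = 2.4 m, d̄ = (1.13+1.27)/2 = 1.2, v̄ = (1.00+0.80)/2 = 0.9 → q = 2.4×1.2×0.9 = 2.592 m³/s
Panel 3-4: Δb = 2.8 m, d̄ = (1.27+0.88)/2 = 1.075, v̄ = (0.80+0.66)/2 = 0.73 → q = 2.8×1.075×0.73 = 2.197 m³/s
Panel 4-5: Δb = 1.2 m, d̄ = (0.88+0.76)/2 = 0.82, v̄ = (0.66+0.70)/2 = 0.68 → q = 1.2×0.82×0.68 = 0.6691 m³/s
Panel 5-6: Δb = 1.1 m, d̄ = (0.76+0.00)/2 = 0.38, v̄ = (0.70+0.00)/2 = 0.35 → q = 1.1×0.38×0.35 = 0.1463 m³/s
Q = Σ q = 6.170 m³/s

6.17 m³/s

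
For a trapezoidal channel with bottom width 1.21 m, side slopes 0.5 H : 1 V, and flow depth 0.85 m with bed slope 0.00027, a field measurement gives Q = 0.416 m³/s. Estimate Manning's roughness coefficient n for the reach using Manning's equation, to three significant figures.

A = (b + z·y)·y = (1.21 + 0.5×0.85)×0.85 = 1.390 m²
P = b + 2y√(1+z²) = 1.21 + 2×0.85×√(1+0.5²) = 3.111 m
R = A/P = 1.390/3.111 = 0.4468 m
n = (1/Q)·A·R^(2/3)·S^(1/2) = (1/0.416) × 1.390 × 0.5844 × 0.01643 = 0.03208

0.0321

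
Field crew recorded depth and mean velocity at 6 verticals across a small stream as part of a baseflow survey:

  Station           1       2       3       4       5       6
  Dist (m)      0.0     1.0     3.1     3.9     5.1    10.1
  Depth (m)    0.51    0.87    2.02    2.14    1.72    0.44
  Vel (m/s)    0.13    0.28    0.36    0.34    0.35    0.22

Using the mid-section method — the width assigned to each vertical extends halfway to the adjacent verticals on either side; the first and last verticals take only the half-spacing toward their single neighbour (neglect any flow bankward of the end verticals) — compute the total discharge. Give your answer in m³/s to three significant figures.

4.30 m³/s

w_1 = (1.0 − 0.0)/2 = 0.5 m; q_1 = 0.13 × 0.51 × 0.5 = 0.03315 m³/s
w_2 = (3.1 − 0.0)/2 = 1.55 m; q_2 = 0.28 × 0.87 × 1.55 = 0.3776 m³/s
w_3 = (3.9 − 1.0)/2 = 1.45 m; q_3 = 0.36 × 2.02 × 1.45 = 1.054 m³/s
w_4 = (5.1 − 3.1)/2 = 1 m; q_4 = 0.34 × 2.14 × 1 = 0.7276 m³/s
w_5 = (10.1 − 3.9)/2 = 3.1 m; q_5 = 0.35 × 1.72 × 3.1 = 1.866 m³/s
w_6 = (10.1 − 5.1)/2 = 2.5 m; q_6 = 0.22 × 0.44 × 2.5 = 0.2420 m³/s
Q = Σ qᵢ = 4.301 m³/s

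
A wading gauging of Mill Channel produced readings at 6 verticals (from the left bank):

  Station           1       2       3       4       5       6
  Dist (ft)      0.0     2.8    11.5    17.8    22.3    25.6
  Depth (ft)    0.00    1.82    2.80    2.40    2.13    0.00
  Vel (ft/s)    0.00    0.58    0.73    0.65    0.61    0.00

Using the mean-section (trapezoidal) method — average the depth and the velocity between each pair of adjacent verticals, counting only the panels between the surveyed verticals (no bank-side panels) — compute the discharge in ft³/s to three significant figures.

Panel 1-2: Δb = 2.8 ft, d̄ = (0.00+1.82)/2 = 0.91, v̄ = (0.00+0.58)/2 = 0.29 → q = 2.8×0.91×0.29 = 0.7389 ft³/s
Panel 2-3: Δb = 8.7 ft, d̄ = (1.82+2.80)/2 = 2.31, v̄ = (0.58+0.73)/2 = 0.655 → q = 8.7×2.31×0.655 = 13.16 ft³/s
Panel 3-4: Δb = 6.3 ft, d̄ = (2.80+2.40)/2 = 2.6, v̄ = (0.73+0.65)/2 = 0.69 → q = 6.3×2.6×0.69 = 11.30 ft³/s
Panel 4-5: Δb = 4.5 ft, d̄ = (2.40+2.13)/2 = 2.265, v̄ = (0.65+0.61)/2 = 0.63 → q = 4.5×2.265×0.63 = 6.421 ft³/s
Panel 5-6: Δb = 3.3 ft, d̄ = (2.13+0.00)/2 = 1.065, v̄ = (0.61+0.00)/2 = 0.305 → q = 3.3×1.065×0.305 = 1.072 ft³/s
Q = Σ q = 32.70 ft³/s

32.7 ft³/s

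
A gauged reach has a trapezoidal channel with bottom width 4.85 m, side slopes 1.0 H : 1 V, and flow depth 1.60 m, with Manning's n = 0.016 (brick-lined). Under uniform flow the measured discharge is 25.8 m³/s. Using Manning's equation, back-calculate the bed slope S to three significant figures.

A = (b + z·y)·y = (4.85 + 1.0×1.60)×1.60 = 10.32 m²
P = b + 2y√(1+z²) = 4.85 + 2×1.60×√(1+1.0²) = 9.375 m
R = A/P = 10.32/9.375 = 1.101 m
S = (Q·n / (1·A·R^(2/3)))² = (25.8×0.016 / (1×10.32×1.066))² = 0.001408

0.00141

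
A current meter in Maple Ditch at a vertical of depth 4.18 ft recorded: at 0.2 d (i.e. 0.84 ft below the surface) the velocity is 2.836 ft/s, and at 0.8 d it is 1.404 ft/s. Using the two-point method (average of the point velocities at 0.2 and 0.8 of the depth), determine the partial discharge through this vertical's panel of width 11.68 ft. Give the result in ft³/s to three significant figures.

v̄ = (2.836 + 1.404) / 2 = 2.120 ft/s
q = v̄ × d × w = 2.120 × 4.18 × 11.68 = 103.5 ft³/s

104 ft³/s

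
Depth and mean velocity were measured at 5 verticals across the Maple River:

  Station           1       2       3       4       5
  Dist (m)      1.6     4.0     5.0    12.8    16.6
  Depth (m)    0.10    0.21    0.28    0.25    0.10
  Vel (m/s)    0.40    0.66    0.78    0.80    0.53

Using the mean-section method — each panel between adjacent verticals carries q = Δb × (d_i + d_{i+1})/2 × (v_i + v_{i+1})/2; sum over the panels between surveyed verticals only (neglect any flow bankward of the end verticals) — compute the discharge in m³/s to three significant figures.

Panel 1-2: Δb = 2.4 m, d̄ = (0.10+0.21)/2 = 0.155, v̄ = (0.40+0.66)/2 = 0.53 → q = 2.4×0.155×0.53 = 0.1972 m³/s
Panel 2-3: Δb = 1 m, d̄ = (0.21+0.28)/2 = 0.245, v̄ = (0.66+0.78)/2 = 0.72 → q = 1×0.245×0.72 = 0.1764 m³/s
Panel 3-4: Δb = 7.8 m, d̄ = (0.28+0.25)/2 = 0.265, v̄ = (0.78+0.80)/2 = 0.79 → q = 7.8×0.265×0.79 = 1.633 m³/s
Panel 4-5: Δb = 3.8 m, d̄ = (0.25+0.10)/2 = 0.175, v̄ = (0.80+0.53)/2 = 0.665 → q = 3.8×0.175×0.665 = 0.4422 m³/s
Q = Σ q = 2.449 m³/s

2.45 m³/s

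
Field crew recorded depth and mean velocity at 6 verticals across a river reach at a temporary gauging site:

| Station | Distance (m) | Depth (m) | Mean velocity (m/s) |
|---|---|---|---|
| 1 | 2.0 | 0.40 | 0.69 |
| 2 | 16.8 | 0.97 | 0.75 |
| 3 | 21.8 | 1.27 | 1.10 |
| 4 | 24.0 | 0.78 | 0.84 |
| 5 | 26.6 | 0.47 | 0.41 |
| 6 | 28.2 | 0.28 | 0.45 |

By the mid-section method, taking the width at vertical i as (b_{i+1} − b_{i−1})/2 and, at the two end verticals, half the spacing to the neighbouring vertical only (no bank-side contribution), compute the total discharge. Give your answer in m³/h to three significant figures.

58900 m³/h

w_1 = (16.8 − 2.0)/2 = 7.4 m; q_1 = 0.69 × 0.40 × 7.4 = 2.042 m³/s
w_2 = (21.8 − 2.0)/2 = 9.9 m; q_2 = 0.75 × 0.97 × 9.9 = 7.202 m³/s
w_3 = (24.0 − 16.8)/2 = 3.6 m; q_3 = 1.10 × 1.27 × 3.6 = 5.029 m³/s
w_4 = (26.6 − 21.8)/2 = 2.4 m; q_4 = 0.84 × 0.78 × 2.4 = 1.572 m³/s
w_5 = (28.2 − 24.0)/2 = 2.1 m; q_5 = 0.41 × 0.47 × 2.1 = 0.4047 m³/s
w_6 = (28.2 − 26.6)/2 = 0.8 m; q_6 = 0.45 × 0.28 × 0.8 = 0.1008 m³/s
Q = Σ qᵢ = 16.35 m³/s
= 16.35 × 3600 = 58870 m³/h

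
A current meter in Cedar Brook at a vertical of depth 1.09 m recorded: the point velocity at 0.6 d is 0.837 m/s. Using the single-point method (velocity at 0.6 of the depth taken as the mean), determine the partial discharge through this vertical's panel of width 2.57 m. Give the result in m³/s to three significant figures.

2.34 m³/s

v̄ = v₀.₆ = 0.837 m/s
q = v̄ × d × w = 0.8370 × 1.09 × 2.57 = 2.345 m³/s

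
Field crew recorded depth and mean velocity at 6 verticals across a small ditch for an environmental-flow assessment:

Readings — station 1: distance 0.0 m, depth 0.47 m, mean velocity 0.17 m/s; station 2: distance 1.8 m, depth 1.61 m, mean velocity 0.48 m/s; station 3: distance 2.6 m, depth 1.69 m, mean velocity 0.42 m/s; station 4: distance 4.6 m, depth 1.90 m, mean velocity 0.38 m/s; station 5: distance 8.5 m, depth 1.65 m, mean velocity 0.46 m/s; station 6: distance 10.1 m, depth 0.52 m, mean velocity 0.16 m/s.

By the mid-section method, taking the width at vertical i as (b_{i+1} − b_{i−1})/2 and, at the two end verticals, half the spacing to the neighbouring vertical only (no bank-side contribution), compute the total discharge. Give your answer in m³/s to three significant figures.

6.35 m³/s

w_1 = (1.8 − 0.0)/2 = 0.9 m; q_1 = 0.17 × 0.47 × 0.9 = 0.07191 m³/s
w_2 = (2.6 − 0.0)/2 = 1.3 m; q_2 = 0.48 × 1.61 × 1.3 = 1.005 m³/s
w_3 = (4.6 − 1.8)/2 = 1.4 m; q_3 = 0.42 × 1.69 × 1.4 = 0.9937 m³/s
w_4 = (8.5 − 2.6)/2 = 2.95 m; q_4 = 0.38 × 1.90 × 2.95 = 2.130 m³/s
w_5 = (10.1 − 4.6)/2 = 2.75 m; q_5 = 0.46 × 1.65 × 2.75 = 2.087 m³/s
w_6 = (10.1 − 8.5)/2 = 0.8 m; q_6 = 0.16 × 0.52 × 0.8 = 0.06656 m³/s
Q = Σ qᵢ = 6.354 m³/s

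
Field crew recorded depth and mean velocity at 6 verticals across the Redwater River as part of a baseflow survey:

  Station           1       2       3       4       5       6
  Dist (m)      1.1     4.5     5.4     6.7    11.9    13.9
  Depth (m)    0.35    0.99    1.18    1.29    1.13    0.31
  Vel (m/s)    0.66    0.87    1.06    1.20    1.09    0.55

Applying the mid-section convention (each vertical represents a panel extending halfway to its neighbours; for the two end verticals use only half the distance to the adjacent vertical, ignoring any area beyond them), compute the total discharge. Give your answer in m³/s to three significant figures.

w_1 = (4.5 − 1.1)/2 = 1.7 m; q_1 = 0.66 × 0.35 × 1.7 = 0.3927 m³/s
w_2 = (5.4 − 1.1)/2 = 2.15 m; q_2 = 0.87 × 0.99 × 2.15 = 1.852 m³/s
w_3 = (6.7 − 4.5)/2 = 1.1 m; q_3 = 1.06 × 1.18 × 1.1 = 1.376 m³/s
w_4 = (11.9 − 5.4)/2 = 3.25 m; q_4 = 1.20 × 1.29 × 3.25 = 5.031 m³/s
w_5 = (13.9 − 6.7)/2 = 3.6 m; q_5 = 1.09 × 1.13 × 3.6 = 4.434 m³/s
w_6 = (13.9 − 11.9)/2 = 1 m; q_6 = 0.55 × 0.31 × 1 = 0.1705 m³/s
Q = Σ qᵢ = 13.26 m³/s

13.3 m³/s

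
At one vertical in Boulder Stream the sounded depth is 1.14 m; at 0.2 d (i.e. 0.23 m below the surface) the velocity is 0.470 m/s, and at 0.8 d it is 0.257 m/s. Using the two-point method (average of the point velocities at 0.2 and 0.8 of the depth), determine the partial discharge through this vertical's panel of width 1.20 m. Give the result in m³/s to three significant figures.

0.497 m³/s

v̄ = (0.470 + 0.257) / 2 = 0.3635 m/s
q = v̄ × d × w = 0.3635 × 1.14 × 1.20 = 0.4973 m³/s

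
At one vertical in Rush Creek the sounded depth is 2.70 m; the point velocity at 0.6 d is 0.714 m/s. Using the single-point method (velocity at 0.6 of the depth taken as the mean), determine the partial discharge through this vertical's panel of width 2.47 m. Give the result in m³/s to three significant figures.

4.76 m³/s

v̄ = v₀.₆ = 0.714 m/s
q = v̄ × d × w = 0.7140 × 2.70 × 2.47 = 4.762 m³/s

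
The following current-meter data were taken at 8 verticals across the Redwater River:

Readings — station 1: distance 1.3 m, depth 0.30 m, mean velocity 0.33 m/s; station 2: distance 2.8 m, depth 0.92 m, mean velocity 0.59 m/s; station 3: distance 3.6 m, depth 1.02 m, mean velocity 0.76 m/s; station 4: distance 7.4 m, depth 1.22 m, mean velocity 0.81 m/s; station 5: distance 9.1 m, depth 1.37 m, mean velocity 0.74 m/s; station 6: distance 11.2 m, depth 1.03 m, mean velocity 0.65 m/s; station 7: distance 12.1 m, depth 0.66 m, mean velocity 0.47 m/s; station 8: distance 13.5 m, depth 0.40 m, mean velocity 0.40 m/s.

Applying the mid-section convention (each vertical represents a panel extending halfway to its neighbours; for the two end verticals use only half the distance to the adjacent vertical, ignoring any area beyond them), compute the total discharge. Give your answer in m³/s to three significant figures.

8.60 m³/s

w_1 = (2.8 − 1.3)/2 = 0.75 m; q_1 = 0.33 × 0.30 × 0.75 = 0.07425 m³/s
w_2 = (3.6 − 1.3)/2 = 1.15 m; q_2 = 0.59 × 0.92 × 1.15 = 0.6242 m³/s
w_3 = (7.4 − 2.8)/2 = 2.3 m; q_3 = 0.76 × 1.02 × 2.3 = 1.783 m³/s
w_4 = (9.1 − 3.6)/2 = 2.75 m; q_4 = 0.81 × 1.22 × 2.75 = 2.718 m³/s
w_5 = (11.2 − 7.4)/2 = 1.9 m; q_5 = 0.74 × 1.37 × 1.9 = 1.926 m³/s
w_6 = (12.1 − 9.1)/2 = 1.5 m; q_6 = 0.65 × 1.03 × 1.5 = 1.004 m³/s
w_7 = (13.5 − 11.2)/2 = 1.15 m; q_7 = 0.47 × 0.66 × 1.15 = 0.3567 m³/s
w_8 = (13.5 − 12.1)/2 = 0.7 m; q_8 = 0.40 × 0.40 × 0.7 = 0.1120 m³/s
Q = Σ qᵢ = 8.598 m³/s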